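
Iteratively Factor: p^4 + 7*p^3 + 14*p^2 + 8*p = (p + 2)*(p^3 + 5*p^2 + 4*p) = (p + 2)*(p + 4)*(p^2 + p) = (p + 1)*(p + 2)*(p + 4)*(p)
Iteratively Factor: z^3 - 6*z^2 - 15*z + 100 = (z - 5)*(z^2 - z - 20) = (z - 5)*(z + 4)*(z - 5)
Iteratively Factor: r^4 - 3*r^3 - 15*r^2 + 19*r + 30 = (r + 3)*(r^3 - 6*r^2 + 3*r + 10) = (r - 2)*(r + 3)*(r^2 - 4*r - 5) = (r - 2)*(r + 1)*(r + 3)*(r - 5)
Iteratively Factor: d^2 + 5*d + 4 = (d + 4)*(d + 1)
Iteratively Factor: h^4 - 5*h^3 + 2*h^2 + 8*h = (h - 2)*(h^3 - 3*h^2 - 4*h) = h*(h - 2)*(h^2 - 3*h - 4) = h*(h - 4)*(h - 2)*(h + 1)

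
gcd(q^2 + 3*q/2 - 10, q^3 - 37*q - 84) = q + 4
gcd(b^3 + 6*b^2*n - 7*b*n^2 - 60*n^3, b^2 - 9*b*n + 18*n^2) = b - 3*n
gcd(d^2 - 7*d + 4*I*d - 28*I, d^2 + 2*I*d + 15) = 1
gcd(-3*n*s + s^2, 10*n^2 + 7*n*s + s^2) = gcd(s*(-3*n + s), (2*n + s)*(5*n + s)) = 1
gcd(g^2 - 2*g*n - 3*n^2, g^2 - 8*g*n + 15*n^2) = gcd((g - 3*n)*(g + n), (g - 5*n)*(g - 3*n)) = g - 3*n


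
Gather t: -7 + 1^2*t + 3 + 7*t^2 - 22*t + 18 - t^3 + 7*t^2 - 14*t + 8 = -t^3 + 14*t^2 - 35*t + 22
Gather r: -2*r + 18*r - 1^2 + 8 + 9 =16*r + 16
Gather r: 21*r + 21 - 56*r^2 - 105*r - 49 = -56*r^2 - 84*r - 28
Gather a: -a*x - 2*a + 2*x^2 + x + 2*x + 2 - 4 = a*(-x - 2) + 2*x^2 + 3*x - 2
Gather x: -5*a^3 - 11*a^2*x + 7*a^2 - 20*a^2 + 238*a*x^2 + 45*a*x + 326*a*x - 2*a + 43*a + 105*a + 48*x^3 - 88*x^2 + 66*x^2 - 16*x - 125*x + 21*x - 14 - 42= -5*a^3 - 13*a^2 + 146*a + 48*x^3 + x^2*(238*a - 22) + x*(-11*a^2 + 371*a - 120) - 56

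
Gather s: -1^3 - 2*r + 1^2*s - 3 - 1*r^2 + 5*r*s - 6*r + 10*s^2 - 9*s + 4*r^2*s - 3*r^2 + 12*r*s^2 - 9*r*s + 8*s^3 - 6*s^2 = -4*r^2 - 8*r + 8*s^3 + s^2*(12*r + 4) + s*(4*r^2 - 4*r - 8) - 4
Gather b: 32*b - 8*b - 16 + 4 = 24*b - 12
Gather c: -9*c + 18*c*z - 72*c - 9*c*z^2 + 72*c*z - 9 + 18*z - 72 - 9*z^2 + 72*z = c*(-9*z^2 + 90*z - 81) - 9*z^2 + 90*z - 81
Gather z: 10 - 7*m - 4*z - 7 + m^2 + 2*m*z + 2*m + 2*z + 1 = m^2 - 5*m + z*(2*m - 2) + 4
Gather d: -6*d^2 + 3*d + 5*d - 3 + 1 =-6*d^2 + 8*d - 2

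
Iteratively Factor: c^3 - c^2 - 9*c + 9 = (c - 3)*(c^2 + 2*c - 3) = (c - 3)*(c - 1)*(c + 3)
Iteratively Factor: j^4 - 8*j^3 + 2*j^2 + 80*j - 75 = (j - 5)*(j^3 - 3*j^2 - 13*j + 15) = (j - 5)*(j + 3)*(j^2 - 6*j + 5) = (j - 5)*(j - 1)*(j + 3)*(j - 5)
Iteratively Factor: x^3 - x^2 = (x)*(x^2 - x) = x*(x - 1)*(x)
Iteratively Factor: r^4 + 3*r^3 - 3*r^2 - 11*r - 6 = (r - 2)*(r^3 + 5*r^2 + 7*r + 3) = (r - 2)*(r + 1)*(r^2 + 4*r + 3) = (r - 2)*(r + 1)^2*(r + 3)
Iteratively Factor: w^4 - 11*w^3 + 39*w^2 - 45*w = (w - 5)*(w^3 - 6*w^2 + 9*w) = (w - 5)*(w - 3)*(w^2 - 3*w) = w*(w - 5)*(w - 3)*(w - 3)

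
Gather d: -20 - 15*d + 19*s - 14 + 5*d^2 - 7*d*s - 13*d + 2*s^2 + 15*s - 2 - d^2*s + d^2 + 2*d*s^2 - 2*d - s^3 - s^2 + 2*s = d^2*(6 - s) + d*(2*s^2 - 7*s - 30) - s^3 + s^2 + 36*s - 36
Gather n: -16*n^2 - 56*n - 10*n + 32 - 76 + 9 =-16*n^2 - 66*n - 35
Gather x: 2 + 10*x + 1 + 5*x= 15*x + 3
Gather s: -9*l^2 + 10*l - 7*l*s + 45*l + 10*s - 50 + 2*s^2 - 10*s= -9*l^2 - 7*l*s + 55*l + 2*s^2 - 50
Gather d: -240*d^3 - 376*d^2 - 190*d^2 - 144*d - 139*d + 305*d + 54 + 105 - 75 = -240*d^3 - 566*d^2 + 22*d + 84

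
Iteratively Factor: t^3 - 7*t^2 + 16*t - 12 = (t - 2)*(t^2 - 5*t + 6) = (t - 2)^2*(t - 3)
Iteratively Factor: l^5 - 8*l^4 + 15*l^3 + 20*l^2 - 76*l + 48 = (l + 2)*(l^4 - 10*l^3 + 35*l^2 - 50*l + 24) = (l - 1)*(l + 2)*(l^3 - 9*l^2 + 26*l - 24) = (l - 2)*(l - 1)*(l + 2)*(l^2 - 7*l + 12) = (l - 4)*(l - 2)*(l - 1)*(l + 2)*(l - 3)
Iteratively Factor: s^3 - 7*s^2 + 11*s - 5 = (s - 1)*(s^2 - 6*s + 5) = (s - 5)*(s - 1)*(s - 1)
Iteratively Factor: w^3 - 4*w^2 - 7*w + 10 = (w + 2)*(w^2 - 6*w + 5) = (w - 1)*(w + 2)*(w - 5)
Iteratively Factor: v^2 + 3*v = (v + 3)*(v)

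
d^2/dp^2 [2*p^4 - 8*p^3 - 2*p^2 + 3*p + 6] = 24*p^2 - 48*p - 4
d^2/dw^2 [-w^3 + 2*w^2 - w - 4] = 4 - 6*w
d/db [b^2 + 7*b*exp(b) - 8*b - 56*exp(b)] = 7*b*exp(b) + 2*b - 49*exp(b) - 8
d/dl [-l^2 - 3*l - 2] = -2*l - 3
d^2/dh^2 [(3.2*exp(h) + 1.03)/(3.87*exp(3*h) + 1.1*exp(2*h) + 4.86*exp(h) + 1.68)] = (191.70432*exp(6*h) + 179.703063*exp(5*h) - 188.64115*exp(4*h) - 243.843668*exp(3*h) - 79.232292*exp(2*h) - 9.41293199999999*exp(h) + 0.621935999999998)*exp(h)/(57.960603*exp(9*h) + 49.42377*exp(8*h) + 232.411302*exp(7*h) + 200.948696*exp(6*h) + 334.775916*exp(5*h) + 273.629736*exp(4*h) + 201.447*exp(3*h) + 128.356704*exp(2*h) + 41.150592*exp(h) + 4.741632)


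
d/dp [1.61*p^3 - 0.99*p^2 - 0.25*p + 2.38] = 4.83*p^2 - 1.98*p - 0.25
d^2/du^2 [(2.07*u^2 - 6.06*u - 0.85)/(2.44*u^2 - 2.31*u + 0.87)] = (-48.822936*u^3 - 56.728536*u^2 + 105.930648*u - 26.686608)/(14.526784*u^6 - 41.258448*u^5 + 54.599148*u^4 - 41.748399*u^3 + 19.467729*u^2 - 5.245317*u + 0.658503)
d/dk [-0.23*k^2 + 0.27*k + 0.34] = 0.27 - 0.46*k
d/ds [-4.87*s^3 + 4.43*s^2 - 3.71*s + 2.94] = -14.61*s^2 + 8.86*s - 3.71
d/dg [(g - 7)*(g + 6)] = 2*g - 1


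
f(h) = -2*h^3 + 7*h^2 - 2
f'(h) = -6*h^2 + 14*h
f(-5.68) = 590.34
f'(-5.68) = -273.09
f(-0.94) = 5.85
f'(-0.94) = -18.46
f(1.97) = 9.88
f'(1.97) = 4.29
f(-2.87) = 102.94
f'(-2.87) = -89.60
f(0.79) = 1.38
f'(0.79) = 7.32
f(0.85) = 1.83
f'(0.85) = 7.56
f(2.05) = 10.19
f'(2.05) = 3.48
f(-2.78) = 95.07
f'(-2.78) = -85.29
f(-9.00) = 2023.00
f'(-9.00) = -612.00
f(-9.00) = 2023.00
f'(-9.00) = -612.00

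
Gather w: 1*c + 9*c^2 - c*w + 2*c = 9*c^2 - c*w + 3*c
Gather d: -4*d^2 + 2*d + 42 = -4*d^2 + 2*d + 42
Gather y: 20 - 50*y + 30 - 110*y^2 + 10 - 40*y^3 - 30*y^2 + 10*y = -40*y^3 - 140*y^2 - 40*y + 60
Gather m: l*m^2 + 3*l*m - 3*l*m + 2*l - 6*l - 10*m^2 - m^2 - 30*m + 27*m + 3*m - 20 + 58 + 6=-4*l + m^2*(l - 11) + 44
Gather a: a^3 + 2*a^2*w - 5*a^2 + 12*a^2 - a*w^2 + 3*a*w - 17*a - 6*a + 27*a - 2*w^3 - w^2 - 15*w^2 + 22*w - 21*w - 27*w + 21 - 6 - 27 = a^3 + a^2*(2*w + 7) + a*(-w^2 + 3*w + 4) - 2*w^3 - 16*w^2 - 26*w - 12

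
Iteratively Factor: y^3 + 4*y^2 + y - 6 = (y - 1)*(y^2 + 5*y + 6) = (y - 1)*(y + 2)*(y + 3)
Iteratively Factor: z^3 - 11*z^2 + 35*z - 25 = (z - 1)*(z^2 - 10*z + 25) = (z - 5)*(z - 1)*(z - 5)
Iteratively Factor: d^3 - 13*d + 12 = (d - 1)*(d^2 + d - 12) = (d - 1)*(d + 4)*(d - 3)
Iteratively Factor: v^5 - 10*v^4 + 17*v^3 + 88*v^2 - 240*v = (v - 5)*(v^4 - 5*v^3 - 8*v^2 + 48*v) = v*(v - 5)*(v^3 - 5*v^2 - 8*v + 48) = v*(v - 5)*(v + 3)*(v^2 - 8*v + 16) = v*(v - 5)*(v - 4)*(v + 3)*(v - 4)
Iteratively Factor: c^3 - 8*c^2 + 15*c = (c - 5)*(c^2 - 3*c) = (c - 5)*(c - 3)*(c)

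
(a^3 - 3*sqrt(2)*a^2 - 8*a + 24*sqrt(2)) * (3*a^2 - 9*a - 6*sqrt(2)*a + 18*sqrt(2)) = 3*a^5 - 15*sqrt(2)*a^4 - 9*a^4 + 12*a^3 + 45*sqrt(2)*a^3 - 36*a^2 + 120*sqrt(2)*a^2 - 360*sqrt(2)*a - 288*a + 864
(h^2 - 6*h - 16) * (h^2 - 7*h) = h^4 - 13*h^3 + 26*h^2 + 112*h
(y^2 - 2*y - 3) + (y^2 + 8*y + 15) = 2*y^2 + 6*y + 12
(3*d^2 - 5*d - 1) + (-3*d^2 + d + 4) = 3 - 4*d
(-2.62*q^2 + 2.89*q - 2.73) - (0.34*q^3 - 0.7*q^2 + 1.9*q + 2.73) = -0.34*q^3 - 1.92*q^2 + 0.99*q - 5.46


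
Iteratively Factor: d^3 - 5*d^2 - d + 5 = (d - 1)*(d^2 - 4*d - 5) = (d - 5)*(d - 1)*(d + 1)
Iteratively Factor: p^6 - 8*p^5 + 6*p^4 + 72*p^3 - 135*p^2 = (p - 3)*(p^5 - 5*p^4 - 9*p^3 + 45*p^2) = (p - 3)^2*(p^4 - 2*p^3 - 15*p^2) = (p - 5)*(p - 3)^2*(p^3 + 3*p^2) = p*(p - 5)*(p - 3)^2*(p^2 + 3*p) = p*(p - 5)*(p - 3)^2*(p + 3)*(p)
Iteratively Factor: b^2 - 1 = (b - 1)*(b + 1)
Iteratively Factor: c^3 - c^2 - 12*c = (c - 4)*(c^2 + 3*c) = (c - 4)*(c + 3)*(c)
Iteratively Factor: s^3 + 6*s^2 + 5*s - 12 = (s - 1)*(s^2 + 7*s + 12) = (s - 1)*(s + 4)*(s + 3)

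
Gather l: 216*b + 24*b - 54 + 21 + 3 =240*b - 30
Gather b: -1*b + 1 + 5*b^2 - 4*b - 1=5*b^2 - 5*b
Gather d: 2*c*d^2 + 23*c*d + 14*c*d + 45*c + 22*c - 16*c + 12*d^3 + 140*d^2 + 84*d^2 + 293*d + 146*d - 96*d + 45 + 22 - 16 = 51*c + 12*d^3 + d^2*(2*c + 224) + d*(37*c + 343) + 51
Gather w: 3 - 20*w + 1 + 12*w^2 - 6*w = 12*w^2 - 26*w + 4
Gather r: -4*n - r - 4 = -4*n - r - 4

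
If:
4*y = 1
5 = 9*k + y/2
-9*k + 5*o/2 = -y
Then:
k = 13/24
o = 37/20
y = 1/4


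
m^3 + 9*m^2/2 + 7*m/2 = m*(m + 1)*(m + 7/2)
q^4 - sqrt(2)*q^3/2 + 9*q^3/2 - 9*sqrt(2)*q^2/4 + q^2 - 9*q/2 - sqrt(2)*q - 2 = (q + 1/2)*(q + 4)*(q - sqrt(2))*(q + sqrt(2)/2)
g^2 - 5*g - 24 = (g - 8)*(g + 3)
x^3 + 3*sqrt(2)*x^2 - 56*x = x*(x - 4*sqrt(2))*(x + 7*sqrt(2))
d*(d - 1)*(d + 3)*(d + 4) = d^4 + 6*d^3 + 5*d^2 - 12*d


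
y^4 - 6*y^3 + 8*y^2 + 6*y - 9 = (y - 3)^2*(y - 1)*(y + 1)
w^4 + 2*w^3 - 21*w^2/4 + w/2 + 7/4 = (w - 1)^2*(w + 1/2)*(w + 7/2)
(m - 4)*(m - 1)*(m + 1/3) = m^3 - 14*m^2/3 + 7*m/3 + 4/3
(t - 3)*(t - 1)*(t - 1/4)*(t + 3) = t^4 - 5*t^3/4 - 35*t^2/4 + 45*t/4 - 9/4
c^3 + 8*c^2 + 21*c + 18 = (c + 2)*(c + 3)^2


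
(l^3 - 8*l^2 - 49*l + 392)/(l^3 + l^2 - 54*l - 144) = (l^2 - 49)/(l^2 + 9*l + 18)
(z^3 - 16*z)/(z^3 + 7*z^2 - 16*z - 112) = z/(z + 7)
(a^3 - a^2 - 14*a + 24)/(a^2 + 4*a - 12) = (a^2 + a - 12)/(a + 6)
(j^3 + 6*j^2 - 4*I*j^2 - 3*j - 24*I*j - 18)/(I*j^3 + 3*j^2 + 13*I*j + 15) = (-I*j^2 + j*(-3 - 6*I) - 18)/(j^2 - 2*I*j + 15)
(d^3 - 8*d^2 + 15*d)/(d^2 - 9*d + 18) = d*(d - 5)/(d - 6)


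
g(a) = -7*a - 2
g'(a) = -7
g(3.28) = -24.96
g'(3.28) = -7.00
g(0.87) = -8.09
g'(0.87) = -7.00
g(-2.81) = 17.67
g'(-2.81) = -7.00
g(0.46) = -5.22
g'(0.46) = -7.00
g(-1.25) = 6.75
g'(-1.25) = -7.00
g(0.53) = -5.71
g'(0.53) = -7.00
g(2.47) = -19.29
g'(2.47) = -7.00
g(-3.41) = 21.87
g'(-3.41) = -7.00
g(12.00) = -86.00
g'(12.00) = -7.00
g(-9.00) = 61.00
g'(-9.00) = -7.00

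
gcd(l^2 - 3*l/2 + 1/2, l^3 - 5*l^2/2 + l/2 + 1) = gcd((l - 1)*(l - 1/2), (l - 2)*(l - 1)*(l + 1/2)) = l - 1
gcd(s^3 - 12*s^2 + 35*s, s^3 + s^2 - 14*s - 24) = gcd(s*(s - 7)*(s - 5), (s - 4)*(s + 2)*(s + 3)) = 1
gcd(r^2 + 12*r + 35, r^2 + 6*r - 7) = r + 7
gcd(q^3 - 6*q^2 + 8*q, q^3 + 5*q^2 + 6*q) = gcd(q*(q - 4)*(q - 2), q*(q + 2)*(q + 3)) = q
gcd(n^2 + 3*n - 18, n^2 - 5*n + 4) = 1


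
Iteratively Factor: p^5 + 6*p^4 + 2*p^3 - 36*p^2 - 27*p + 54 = (p + 3)*(p^4 + 3*p^3 - 7*p^2 - 15*p + 18) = (p - 2)*(p + 3)*(p^3 + 5*p^2 + 3*p - 9) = (p - 2)*(p + 3)^2*(p^2 + 2*p - 3) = (p - 2)*(p + 3)^3*(p - 1)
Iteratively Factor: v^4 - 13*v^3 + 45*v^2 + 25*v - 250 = (v - 5)*(v^3 - 8*v^2 + 5*v + 50) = (v - 5)*(v + 2)*(v^2 - 10*v + 25) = (v - 5)^2*(v + 2)*(v - 5)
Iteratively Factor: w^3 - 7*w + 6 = (w - 1)*(w^2 + w - 6) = (w - 1)*(w + 3)*(w - 2)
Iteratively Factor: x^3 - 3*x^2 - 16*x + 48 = (x - 3)*(x^2 - 16) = (x - 4)*(x - 3)*(x + 4)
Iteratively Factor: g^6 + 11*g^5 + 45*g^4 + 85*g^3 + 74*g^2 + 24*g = (g + 3)*(g^5 + 8*g^4 + 21*g^3 + 22*g^2 + 8*g) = (g + 1)*(g + 3)*(g^4 + 7*g^3 + 14*g^2 + 8*g) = (g + 1)*(g + 3)*(g + 4)*(g^3 + 3*g^2 + 2*g) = (g + 1)*(g + 2)*(g + 3)*(g + 4)*(g^2 + g) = g*(g + 1)*(g + 2)*(g + 3)*(g + 4)*(g + 1)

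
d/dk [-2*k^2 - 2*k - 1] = -4*k - 2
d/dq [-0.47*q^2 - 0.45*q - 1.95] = -0.94*q - 0.45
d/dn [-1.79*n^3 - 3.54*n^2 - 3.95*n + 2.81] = -5.37*n^2 - 7.08*n - 3.95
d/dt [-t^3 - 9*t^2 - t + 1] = -3*t^2 - 18*t - 1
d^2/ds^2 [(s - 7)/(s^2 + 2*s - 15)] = 2*((5 - 3*s)*(s^2 + 2*s - 15) + 4*(s - 7)*(s + 1)^2)/(s^2 + 2*s - 15)^3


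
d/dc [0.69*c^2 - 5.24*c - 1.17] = 1.38*c - 5.24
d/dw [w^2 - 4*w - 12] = 2*w - 4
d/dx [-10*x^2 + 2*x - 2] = 2 - 20*x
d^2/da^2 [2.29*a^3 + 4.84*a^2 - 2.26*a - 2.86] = 13.74*a + 9.68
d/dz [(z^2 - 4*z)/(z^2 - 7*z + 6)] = 3*(-z^2 + 4*z - 8)/(z^4 - 14*z^3 + 61*z^2 - 84*z + 36)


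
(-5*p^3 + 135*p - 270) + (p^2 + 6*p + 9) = -5*p^3 + p^2 + 141*p - 261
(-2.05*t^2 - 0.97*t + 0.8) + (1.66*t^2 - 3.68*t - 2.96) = -0.39*t^2 - 4.65*t - 2.16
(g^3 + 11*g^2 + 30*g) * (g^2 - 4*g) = g^5 + 7*g^4 - 14*g^3 - 120*g^2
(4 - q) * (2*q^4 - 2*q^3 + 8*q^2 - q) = -2*q^5 + 10*q^4 - 16*q^3 + 33*q^2 - 4*q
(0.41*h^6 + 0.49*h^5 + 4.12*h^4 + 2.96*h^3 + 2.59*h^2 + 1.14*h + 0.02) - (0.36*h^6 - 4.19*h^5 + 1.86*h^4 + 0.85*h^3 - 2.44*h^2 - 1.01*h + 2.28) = 0.05*h^6 + 4.68*h^5 + 2.26*h^4 + 2.11*h^3 + 5.03*h^2 + 2.15*h - 2.26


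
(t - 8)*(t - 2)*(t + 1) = t^3 - 9*t^2 + 6*t + 16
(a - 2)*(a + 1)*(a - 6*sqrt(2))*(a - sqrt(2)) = a^4 - 7*sqrt(2)*a^3 - a^3 + 7*sqrt(2)*a^2 + 10*a^2 - 12*a + 14*sqrt(2)*a - 24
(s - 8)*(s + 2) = s^2 - 6*s - 16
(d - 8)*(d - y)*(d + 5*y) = d^3 + 4*d^2*y - 8*d^2 - 5*d*y^2 - 32*d*y + 40*y^2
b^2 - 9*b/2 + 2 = (b - 4)*(b - 1/2)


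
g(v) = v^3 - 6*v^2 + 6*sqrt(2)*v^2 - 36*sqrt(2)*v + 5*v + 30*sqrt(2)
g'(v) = 3*v^2 - 12*v + 12*sqrt(2)*v - 36*sqrt(2) + 5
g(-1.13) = 96.04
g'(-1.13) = -47.70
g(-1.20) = 99.37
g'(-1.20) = -47.56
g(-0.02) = 43.35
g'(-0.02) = -46.01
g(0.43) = 23.22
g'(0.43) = -43.22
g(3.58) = -44.20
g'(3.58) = 10.33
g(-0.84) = 82.15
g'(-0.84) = -47.97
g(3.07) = -46.16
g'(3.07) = -2.38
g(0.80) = 7.80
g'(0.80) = -40.02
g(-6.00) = 191.37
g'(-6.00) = 32.26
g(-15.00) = -2084.71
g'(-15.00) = 554.53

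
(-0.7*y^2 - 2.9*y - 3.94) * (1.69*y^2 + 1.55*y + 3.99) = -1.183*y^4 - 5.986*y^3 - 13.9466*y^2 - 17.678*y - 15.7206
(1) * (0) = 0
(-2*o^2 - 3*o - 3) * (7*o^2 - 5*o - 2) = -14*o^4 - 11*o^3 - 2*o^2 + 21*o + 6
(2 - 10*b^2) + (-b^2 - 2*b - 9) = -11*b^2 - 2*b - 7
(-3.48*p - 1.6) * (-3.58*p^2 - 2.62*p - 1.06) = 12.4584*p^3 + 14.8456*p^2 + 7.8808*p + 1.696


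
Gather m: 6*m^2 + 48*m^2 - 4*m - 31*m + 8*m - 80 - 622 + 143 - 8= 54*m^2 - 27*m - 567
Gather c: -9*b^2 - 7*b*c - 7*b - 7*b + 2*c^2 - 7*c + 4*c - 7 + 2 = -9*b^2 - 14*b + 2*c^2 + c*(-7*b - 3) - 5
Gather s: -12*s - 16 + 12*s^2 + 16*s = 12*s^2 + 4*s - 16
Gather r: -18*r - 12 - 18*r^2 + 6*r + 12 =-18*r^2 - 12*r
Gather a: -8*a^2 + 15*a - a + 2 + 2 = -8*a^2 + 14*a + 4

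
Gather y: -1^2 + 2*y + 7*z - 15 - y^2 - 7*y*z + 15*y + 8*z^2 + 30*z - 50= -y^2 + y*(17 - 7*z) + 8*z^2 + 37*z - 66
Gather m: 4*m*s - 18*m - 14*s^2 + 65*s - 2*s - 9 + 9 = m*(4*s - 18) - 14*s^2 + 63*s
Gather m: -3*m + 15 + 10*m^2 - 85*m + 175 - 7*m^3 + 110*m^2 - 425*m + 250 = -7*m^3 + 120*m^2 - 513*m + 440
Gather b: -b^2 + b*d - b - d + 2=-b^2 + b*(d - 1) - d + 2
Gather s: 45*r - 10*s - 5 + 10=45*r - 10*s + 5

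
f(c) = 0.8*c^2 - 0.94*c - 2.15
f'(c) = 1.6*c - 0.94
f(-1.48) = 0.99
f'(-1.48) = -3.31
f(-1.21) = 0.16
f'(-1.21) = -2.88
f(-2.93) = 7.47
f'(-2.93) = -5.63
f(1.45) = -1.83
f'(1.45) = 1.38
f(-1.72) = 1.83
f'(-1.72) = -3.69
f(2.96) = 2.08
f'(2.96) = 3.80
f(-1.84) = 2.29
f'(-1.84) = -3.88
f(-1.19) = 0.10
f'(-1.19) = -2.84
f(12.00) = 101.77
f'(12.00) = 18.26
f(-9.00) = 71.11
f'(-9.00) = -15.34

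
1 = 1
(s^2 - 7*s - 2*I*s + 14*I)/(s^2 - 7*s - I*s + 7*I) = (s - 2*I)/(s - I)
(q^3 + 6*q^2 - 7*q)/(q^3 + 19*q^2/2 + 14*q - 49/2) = 2*q/(2*q + 7)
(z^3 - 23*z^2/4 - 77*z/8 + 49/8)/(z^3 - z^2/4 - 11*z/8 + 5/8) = (4*z^2 - 21*z - 49)/(4*z^2 + z - 5)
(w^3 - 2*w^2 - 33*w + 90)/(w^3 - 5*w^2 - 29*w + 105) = (w^2 + w - 30)/(w^2 - 2*w - 35)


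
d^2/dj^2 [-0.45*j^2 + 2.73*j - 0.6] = -0.900000000000000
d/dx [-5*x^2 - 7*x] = -10*x - 7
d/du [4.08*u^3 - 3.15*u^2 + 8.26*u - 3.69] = 12.24*u^2 - 6.3*u + 8.26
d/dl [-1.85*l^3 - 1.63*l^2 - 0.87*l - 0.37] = -5.55*l^2 - 3.26*l - 0.87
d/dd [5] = 0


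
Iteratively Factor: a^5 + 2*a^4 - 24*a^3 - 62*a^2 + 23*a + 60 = (a + 4)*(a^4 - 2*a^3 - 16*a^2 + 2*a + 15) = (a - 1)*(a + 4)*(a^3 - a^2 - 17*a - 15) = (a - 1)*(a + 1)*(a + 4)*(a^2 - 2*a - 15) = (a - 5)*(a - 1)*(a + 1)*(a + 4)*(a + 3)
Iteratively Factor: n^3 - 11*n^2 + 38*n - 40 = (n - 4)*(n^2 - 7*n + 10) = (n - 4)*(n - 2)*(n - 5)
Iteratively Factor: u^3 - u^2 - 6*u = (u)*(u^2 - u - 6) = u*(u - 3)*(u + 2)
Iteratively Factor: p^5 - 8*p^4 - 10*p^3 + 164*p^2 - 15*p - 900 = (p - 5)*(p^4 - 3*p^3 - 25*p^2 + 39*p + 180) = (p - 5)*(p + 3)*(p^3 - 6*p^2 - 7*p + 60) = (p - 5)*(p - 4)*(p + 3)*(p^2 - 2*p - 15) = (p - 5)^2*(p - 4)*(p + 3)*(p + 3)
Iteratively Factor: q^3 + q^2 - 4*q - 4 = (q + 2)*(q^2 - q - 2) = (q - 2)*(q + 2)*(q + 1)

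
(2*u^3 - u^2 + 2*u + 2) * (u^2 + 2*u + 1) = 2*u^5 + 3*u^4 + 2*u^3 + 5*u^2 + 6*u + 2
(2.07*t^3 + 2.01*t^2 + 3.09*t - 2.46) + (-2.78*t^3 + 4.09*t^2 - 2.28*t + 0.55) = -0.71*t^3 + 6.1*t^2 + 0.81*t - 1.91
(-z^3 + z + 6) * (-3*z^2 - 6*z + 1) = 3*z^5 + 6*z^4 - 4*z^3 - 24*z^2 - 35*z + 6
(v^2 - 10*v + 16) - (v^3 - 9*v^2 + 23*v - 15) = -v^3 + 10*v^2 - 33*v + 31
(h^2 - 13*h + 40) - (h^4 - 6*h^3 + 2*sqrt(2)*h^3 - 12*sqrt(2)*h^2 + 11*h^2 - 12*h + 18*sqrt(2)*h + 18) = -h^4 - 2*sqrt(2)*h^3 + 6*h^3 - 10*h^2 + 12*sqrt(2)*h^2 - 18*sqrt(2)*h - h + 22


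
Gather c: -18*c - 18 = -18*c - 18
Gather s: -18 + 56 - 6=32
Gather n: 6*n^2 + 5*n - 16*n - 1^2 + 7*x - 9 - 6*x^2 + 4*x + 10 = 6*n^2 - 11*n - 6*x^2 + 11*x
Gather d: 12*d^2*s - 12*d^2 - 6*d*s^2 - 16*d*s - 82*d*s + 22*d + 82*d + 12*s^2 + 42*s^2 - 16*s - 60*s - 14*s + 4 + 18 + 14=d^2*(12*s - 12) + d*(-6*s^2 - 98*s + 104) + 54*s^2 - 90*s + 36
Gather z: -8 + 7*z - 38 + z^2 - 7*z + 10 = z^2 - 36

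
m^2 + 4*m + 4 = (m + 2)^2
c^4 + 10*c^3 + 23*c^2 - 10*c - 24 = (c - 1)*(c + 1)*(c + 4)*(c + 6)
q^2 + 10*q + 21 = (q + 3)*(q + 7)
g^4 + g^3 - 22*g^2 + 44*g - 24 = (g - 2)^2*(g - 1)*(g + 6)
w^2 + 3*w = w*(w + 3)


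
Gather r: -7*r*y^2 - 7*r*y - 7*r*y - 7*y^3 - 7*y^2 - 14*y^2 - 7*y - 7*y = r*(-7*y^2 - 14*y) - 7*y^3 - 21*y^2 - 14*y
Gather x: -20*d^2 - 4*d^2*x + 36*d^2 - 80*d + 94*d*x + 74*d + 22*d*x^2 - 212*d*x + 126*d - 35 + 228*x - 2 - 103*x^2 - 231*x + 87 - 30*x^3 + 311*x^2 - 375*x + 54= 16*d^2 + 120*d - 30*x^3 + x^2*(22*d + 208) + x*(-4*d^2 - 118*d - 378) + 104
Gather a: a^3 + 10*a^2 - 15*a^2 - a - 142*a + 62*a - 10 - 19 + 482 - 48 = a^3 - 5*a^2 - 81*a + 405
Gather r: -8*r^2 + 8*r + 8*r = -8*r^2 + 16*r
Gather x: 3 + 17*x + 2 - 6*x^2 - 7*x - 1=-6*x^2 + 10*x + 4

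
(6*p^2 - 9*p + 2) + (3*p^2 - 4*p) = 9*p^2 - 13*p + 2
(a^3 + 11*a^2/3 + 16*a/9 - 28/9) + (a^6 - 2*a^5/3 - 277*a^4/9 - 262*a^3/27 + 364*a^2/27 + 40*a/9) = a^6 - 2*a^5/3 - 277*a^4/9 - 235*a^3/27 + 463*a^2/27 + 56*a/9 - 28/9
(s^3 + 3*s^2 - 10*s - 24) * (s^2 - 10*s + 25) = s^5 - 7*s^4 - 15*s^3 + 151*s^2 - 10*s - 600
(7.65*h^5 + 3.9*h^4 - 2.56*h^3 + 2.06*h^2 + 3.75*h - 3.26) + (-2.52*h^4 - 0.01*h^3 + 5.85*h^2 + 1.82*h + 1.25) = 7.65*h^5 + 1.38*h^4 - 2.57*h^3 + 7.91*h^2 + 5.57*h - 2.01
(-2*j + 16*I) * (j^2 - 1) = -2*j^3 + 16*I*j^2 + 2*j - 16*I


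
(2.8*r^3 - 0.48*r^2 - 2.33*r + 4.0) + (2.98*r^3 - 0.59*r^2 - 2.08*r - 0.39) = 5.78*r^3 - 1.07*r^2 - 4.41*r + 3.61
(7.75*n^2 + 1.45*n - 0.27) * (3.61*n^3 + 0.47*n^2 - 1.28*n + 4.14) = 27.9775*n^5 + 8.877*n^4 - 10.2132*n^3 + 30.1021*n^2 + 6.3486*n - 1.1178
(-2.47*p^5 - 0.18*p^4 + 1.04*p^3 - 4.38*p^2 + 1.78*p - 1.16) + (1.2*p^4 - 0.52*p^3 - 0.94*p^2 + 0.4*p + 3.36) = -2.47*p^5 + 1.02*p^4 + 0.52*p^3 - 5.32*p^2 + 2.18*p + 2.2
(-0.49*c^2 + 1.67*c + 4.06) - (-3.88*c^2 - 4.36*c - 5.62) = 3.39*c^2 + 6.03*c + 9.68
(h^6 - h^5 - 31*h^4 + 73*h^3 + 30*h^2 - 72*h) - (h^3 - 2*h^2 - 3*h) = h^6 - h^5 - 31*h^4 + 72*h^3 + 32*h^2 - 69*h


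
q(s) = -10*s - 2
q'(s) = -10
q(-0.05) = -1.50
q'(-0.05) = -10.00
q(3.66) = -38.60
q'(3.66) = -10.00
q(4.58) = -47.80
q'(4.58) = -10.00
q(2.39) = -25.90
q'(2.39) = -10.00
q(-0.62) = 4.20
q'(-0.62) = -10.00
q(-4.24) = 40.40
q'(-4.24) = -10.00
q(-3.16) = 29.60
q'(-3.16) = -10.00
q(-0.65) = 4.50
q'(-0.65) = -10.00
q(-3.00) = 28.00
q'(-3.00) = -10.00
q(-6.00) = 58.00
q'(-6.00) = -10.00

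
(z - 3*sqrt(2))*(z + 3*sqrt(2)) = z^2 - 18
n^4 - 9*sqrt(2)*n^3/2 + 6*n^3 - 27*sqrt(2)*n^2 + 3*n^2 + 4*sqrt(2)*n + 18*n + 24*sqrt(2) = (n + 6)*(n - 4*sqrt(2))*(n - sqrt(2))*(n + sqrt(2)/2)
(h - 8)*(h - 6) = h^2 - 14*h + 48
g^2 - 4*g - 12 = (g - 6)*(g + 2)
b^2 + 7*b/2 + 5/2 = (b + 1)*(b + 5/2)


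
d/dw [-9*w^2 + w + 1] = 1 - 18*w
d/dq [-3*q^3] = -9*q^2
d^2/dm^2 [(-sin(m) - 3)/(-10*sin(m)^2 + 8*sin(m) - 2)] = (-25*sin(m)^5 - 320*sin(m)^4 + 260*sin(m)^3 + 458*sin(m)^2 - 403*sin(m) + 74)/(2*(5*sin(m)^2 - 4*sin(m) + 1)^3)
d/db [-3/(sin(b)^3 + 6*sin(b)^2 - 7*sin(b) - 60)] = 3*(3*sin(b)^2 + 12*sin(b) - 7)*cos(b)/(sin(b)^3 + 6*sin(b)^2 - 7*sin(b) - 60)^2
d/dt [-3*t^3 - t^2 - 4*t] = -9*t^2 - 2*t - 4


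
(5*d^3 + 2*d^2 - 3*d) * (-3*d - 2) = -15*d^4 - 16*d^3 + 5*d^2 + 6*d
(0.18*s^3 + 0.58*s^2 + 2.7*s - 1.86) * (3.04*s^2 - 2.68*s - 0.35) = 0.5472*s^5 + 1.2808*s^4 + 6.5906*s^3 - 13.0934*s^2 + 4.0398*s + 0.651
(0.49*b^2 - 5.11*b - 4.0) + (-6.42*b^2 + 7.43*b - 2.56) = -5.93*b^2 + 2.32*b - 6.56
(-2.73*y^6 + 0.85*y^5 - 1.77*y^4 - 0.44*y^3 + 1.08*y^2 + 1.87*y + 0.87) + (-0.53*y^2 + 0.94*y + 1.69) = -2.73*y^6 + 0.85*y^5 - 1.77*y^4 - 0.44*y^3 + 0.55*y^2 + 2.81*y + 2.56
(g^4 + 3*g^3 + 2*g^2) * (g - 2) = g^5 + g^4 - 4*g^3 - 4*g^2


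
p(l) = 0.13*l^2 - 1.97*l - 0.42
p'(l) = 0.26*l - 1.97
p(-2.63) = 5.66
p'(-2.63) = -2.65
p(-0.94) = 1.55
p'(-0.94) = -2.21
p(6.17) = -7.63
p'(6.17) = -0.37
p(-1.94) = 3.89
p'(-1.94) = -2.47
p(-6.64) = 18.39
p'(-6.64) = -3.70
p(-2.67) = 5.77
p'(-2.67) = -2.66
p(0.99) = -2.24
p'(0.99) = -1.71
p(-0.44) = 0.47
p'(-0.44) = -2.08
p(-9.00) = 27.84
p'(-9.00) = -4.31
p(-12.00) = 41.94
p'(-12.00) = -5.09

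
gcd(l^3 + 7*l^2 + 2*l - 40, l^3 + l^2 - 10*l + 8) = l^2 + 2*l - 8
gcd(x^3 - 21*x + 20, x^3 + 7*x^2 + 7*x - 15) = x^2 + 4*x - 5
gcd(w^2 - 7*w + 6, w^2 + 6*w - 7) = w - 1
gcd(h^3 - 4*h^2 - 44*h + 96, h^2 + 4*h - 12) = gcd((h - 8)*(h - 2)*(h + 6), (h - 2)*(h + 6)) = h^2 + 4*h - 12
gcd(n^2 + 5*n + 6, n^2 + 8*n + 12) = n + 2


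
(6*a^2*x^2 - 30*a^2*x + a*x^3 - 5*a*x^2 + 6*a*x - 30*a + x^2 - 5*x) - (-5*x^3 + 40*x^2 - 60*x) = 6*a^2*x^2 - 30*a^2*x + a*x^3 - 5*a*x^2 + 6*a*x - 30*a + 5*x^3 - 39*x^2 + 55*x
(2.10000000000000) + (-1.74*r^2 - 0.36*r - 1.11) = -1.74*r^2 - 0.36*r + 0.99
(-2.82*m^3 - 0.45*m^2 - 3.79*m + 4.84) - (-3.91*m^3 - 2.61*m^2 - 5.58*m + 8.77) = 1.09*m^3 + 2.16*m^2 + 1.79*m - 3.93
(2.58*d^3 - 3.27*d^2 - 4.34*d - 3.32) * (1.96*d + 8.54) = 5.0568*d^4 + 15.624*d^3 - 36.4322*d^2 - 43.5708*d - 28.3528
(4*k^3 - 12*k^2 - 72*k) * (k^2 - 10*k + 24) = 4*k^5 - 52*k^4 + 144*k^3 + 432*k^2 - 1728*k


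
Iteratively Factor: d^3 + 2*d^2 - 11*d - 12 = (d + 4)*(d^2 - 2*d - 3) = (d + 1)*(d + 4)*(d - 3)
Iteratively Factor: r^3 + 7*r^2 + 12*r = (r)*(r^2 + 7*r + 12) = r*(r + 4)*(r + 3)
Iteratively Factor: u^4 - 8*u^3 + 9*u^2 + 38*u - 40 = (u - 5)*(u^3 - 3*u^2 - 6*u + 8) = (u - 5)*(u - 1)*(u^2 - 2*u - 8) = (u - 5)*(u - 1)*(u + 2)*(u - 4)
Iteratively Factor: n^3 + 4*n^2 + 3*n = (n + 3)*(n^2 + n) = (n + 1)*(n + 3)*(n)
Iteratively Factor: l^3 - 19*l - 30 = (l + 2)*(l^2 - 2*l - 15) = (l - 5)*(l + 2)*(l + 3)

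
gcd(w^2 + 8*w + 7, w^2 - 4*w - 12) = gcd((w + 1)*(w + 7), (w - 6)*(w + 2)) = 1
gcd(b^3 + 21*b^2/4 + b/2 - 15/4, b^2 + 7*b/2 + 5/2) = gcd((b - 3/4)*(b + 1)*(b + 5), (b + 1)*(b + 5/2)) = b + 1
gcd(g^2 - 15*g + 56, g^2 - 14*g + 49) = g - 7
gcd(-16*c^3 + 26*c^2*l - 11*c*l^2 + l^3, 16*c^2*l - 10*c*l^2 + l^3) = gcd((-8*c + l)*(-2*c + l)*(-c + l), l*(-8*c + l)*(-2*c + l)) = 16*c^2 - 10*c*l + l^2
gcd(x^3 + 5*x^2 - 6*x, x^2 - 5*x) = x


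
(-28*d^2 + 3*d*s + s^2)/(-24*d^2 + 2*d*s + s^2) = (7*d + s)/(6*d + s)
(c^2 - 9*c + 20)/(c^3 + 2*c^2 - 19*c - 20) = (c - 5)/(c^2 + 6*c + 5)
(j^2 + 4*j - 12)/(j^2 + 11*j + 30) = (j - 2)/(j + 5)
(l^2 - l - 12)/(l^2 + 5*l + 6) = (l - 4)/(l + 2)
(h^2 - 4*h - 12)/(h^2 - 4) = (h - 6)/(h - 2)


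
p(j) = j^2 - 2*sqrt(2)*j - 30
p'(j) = 2*j - 2*sqrt(2)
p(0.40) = -30.97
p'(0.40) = -2.03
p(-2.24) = -18.65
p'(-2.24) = -7.31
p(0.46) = -31.09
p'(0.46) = -1.91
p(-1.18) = -25.27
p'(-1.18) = -5.19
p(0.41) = -30.99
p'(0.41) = -2.01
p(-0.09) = -29.74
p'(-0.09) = -3.01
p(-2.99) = -12.60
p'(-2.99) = -8.81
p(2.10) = -31.53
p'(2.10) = 1.37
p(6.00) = -10.97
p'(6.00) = 9.17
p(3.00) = -29.49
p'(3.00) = 3.17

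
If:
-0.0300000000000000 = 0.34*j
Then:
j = -0.09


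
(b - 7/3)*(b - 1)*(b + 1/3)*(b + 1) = b^4 - 2*b^3 - 16*b^2/9 + 2*b + 7/9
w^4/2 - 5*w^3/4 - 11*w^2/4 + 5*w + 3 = (w/2 + 1)*(w - 3)*(w - 2)*(w + 1/2)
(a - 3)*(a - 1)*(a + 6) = a^3 + 2*a^2 - 21*a + 18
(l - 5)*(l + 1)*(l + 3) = l^3 - l^2 - 17*l - 15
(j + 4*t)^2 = j^2 + 8*j*t + 16*t^2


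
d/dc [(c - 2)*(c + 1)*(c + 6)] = 3*c^2 + 10*c - 8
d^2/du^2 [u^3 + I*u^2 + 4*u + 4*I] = 6*u + 2*I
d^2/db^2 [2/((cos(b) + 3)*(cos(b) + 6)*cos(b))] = 6*(-128*(1 - cos(b)^2)^2/cos(b)^3 + 4*sin(b)^6/cos(b)^3 + cos(b)^3 - 33*cos(b)^2 + 324*tan(b)^2 + 210 - 154/cos(b) + 340/cos(b)^3)/((cos(b) + 3)^3*(cos(b) + 6)^3)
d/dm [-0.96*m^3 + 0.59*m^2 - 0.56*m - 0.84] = -2.88*m^2 + 1.18*m - 0.56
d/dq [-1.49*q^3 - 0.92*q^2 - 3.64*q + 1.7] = -4.47*q^2 - 1.84*q - 3.64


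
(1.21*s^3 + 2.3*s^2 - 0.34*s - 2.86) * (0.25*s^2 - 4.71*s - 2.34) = 0.3025*s^5 - 5.1241*s^4 - 13.7494*s^3 - 4.4956*s^2 + 14.2662*s + 6.6924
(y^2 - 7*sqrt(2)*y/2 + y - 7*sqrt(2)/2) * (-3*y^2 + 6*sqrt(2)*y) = -3*y^4 - 3*y^3 + 33*sqrt(2)*y^3/2 - 42*y^2 + 33*sqrt(2)*y^2/2 - 42*y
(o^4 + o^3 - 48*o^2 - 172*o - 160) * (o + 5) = o^5 + 6*o^4 - 43*o^3 - 412*o^2 - 1020*o - 800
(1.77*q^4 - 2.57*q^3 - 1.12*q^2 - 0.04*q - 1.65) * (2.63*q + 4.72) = 4.6551*q^5 + 1.5953*q^4 - 15.076*q^3 - 5.3916*q^2 - 4.5283*q - 7.788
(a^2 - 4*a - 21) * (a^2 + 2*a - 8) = a^4 - 2*a^3 - 37*a^2 - 10*a + 168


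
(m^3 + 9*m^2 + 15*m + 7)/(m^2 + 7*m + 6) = (m^2 + 8*m + 7)/(m + 6)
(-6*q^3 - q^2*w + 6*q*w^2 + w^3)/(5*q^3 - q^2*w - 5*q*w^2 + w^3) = (-6*q - w)/(5*q - w)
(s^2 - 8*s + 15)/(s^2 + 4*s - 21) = (s - 5)/(s + 7)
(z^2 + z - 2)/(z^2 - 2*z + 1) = (z + 2)/(z - 1)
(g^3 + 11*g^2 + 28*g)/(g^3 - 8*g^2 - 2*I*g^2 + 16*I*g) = (g^2 + 11*g + 28)/(g^2 - 8*g - 2*I*g + 16*I)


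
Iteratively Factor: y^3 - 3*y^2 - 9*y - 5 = (y + 1)*(y^2 - 4*y - 5) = (y - 5)*(y + 1)*(y + 1)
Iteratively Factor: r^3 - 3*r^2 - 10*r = (r + 2)*(r^2 - 5*r) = r*(r + 2)*(r - 5)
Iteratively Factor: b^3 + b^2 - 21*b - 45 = (b + 3)*(b^2 - 2*b - 15) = (b - 5)*(b + 3)*(b + 3)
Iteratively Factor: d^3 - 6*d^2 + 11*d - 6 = (d - 3)*(d^2 - 3*d + 2) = (d - 3)*(d - 1)*(d - 2)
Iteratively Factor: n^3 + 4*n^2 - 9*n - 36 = (n - 3)*(n^2 + 7*n + 12) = (n - 3)*(n + 4)*(n + 3)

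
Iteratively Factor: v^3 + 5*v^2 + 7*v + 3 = (v + 3)*(v^2 + 2*v + 1) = (v + 1)*(v + 3)*(v + 1)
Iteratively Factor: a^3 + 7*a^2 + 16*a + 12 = (a + 3)*(a^2 + 4*a + 4) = (a + 2)*(a + 3)*(a + 2)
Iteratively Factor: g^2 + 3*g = (g + 3)*(g)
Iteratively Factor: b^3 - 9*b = (b + 3)*(b^2 - 3*b) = (b - 3)*(b + 3)*(b)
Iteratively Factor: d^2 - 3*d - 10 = (d + 2)*(d - 5)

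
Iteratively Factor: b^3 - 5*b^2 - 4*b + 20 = (b + 2)*(b^2 - 7*b + 10) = (b - 5)*(b + 2)*(b - 2)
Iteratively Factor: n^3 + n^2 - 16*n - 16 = (n + 1)*(n^2 - 16) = (n + 1)*(n + 4)*(n - 4)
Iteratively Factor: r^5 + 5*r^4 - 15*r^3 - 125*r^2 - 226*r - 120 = (r + 1)*(r^4 + 4*r^3 - 19*r^2 - 106*r - 120) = (r + 1)*(r + 4)*(r^3 - 19*r - 30) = (r + 1)*(r + 3)*(r + 4)*(r^2 - 3*r - 10) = (r - 5)*(r + 1)*(r + 3)*(r + 4)*(r + 2)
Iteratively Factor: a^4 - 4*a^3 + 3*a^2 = (a)*(a^3 - 4*a^2 + 3*a) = a*(a - 3)*(a^2 - a) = a*(a - 3)*(a - 1)*(a)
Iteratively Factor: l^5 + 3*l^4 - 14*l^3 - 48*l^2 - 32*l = (l - 4)*(l^4 + 7*l^3 + 14*l^2 + 8*l) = l*(l - 4)*(l^3 + 7*l^2 + 14*l + 8) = l*(l - 4)*(l + 4)*(l^2 + 3*l + 2) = l*(l - 4)*(l + 1)*(l + 4)*(l + 2)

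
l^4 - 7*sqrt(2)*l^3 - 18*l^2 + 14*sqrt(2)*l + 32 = (l - 8*sqrt(2))*(l - sqrt(2))*(l + sqrt(2))^2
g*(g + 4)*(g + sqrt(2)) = g^3 + sqrt(2)*g^2 + 4*g^2 + 4*sqrt(2)*g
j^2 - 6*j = j*(j - 6)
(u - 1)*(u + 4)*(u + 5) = u^3 + 8*u^2 + 11*u - 20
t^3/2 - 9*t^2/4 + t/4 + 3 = (t/2 + 1/2)*(t - 4)*(t - 3/2)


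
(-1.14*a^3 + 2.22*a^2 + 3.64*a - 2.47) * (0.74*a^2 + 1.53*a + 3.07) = -0.8436*a^5 - 0.1014*a^4 + 2.5904*a^3 + 10.5568*a^2 + 7.3957*a - 7.5829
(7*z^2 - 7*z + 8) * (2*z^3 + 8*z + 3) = 14*z^5 - 14*z^4 + 72*z^3 - 35*z^2 + 43*z + 24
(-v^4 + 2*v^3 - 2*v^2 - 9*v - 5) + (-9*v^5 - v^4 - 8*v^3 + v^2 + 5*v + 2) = -9*v^5 - 2*v^4 - 6*v^3 - v^2 - 4*v - 3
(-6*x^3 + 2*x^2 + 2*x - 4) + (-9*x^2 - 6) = -6*x^3 - 7*x^2 + 2*x - 10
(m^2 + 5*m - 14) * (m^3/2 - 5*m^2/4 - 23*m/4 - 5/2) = m^5/2 + 5*m^4/4 - 19*m^3 - 55*m^2/4 + 68*m + 35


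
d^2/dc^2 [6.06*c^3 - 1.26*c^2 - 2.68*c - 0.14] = 36.36*c - 2.52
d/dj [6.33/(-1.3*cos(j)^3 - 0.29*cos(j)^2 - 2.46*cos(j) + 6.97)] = (24.687*sin(j)^2 - 3.6714*cos(j) - 40.2588)*sin(j)/(1.3*cos(j)^3 + 0.29*cos(j)^2 + 2.46*cos(j) - 6.97)^2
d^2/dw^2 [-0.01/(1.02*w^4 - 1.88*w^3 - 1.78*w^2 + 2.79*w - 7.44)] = ((0.1224*w^2 - 0.1128*w - 0.0356)*(-1.02*w^4 + 1.88*w^3 + 1.78*w^2 - 2.79*w + 7.44) + 0.01*(4.08*w^3 - 5.64*w^2 - 3.56*w + 2.79)*(8.16*w^3 - 11.28*w^2 - 7.12*w + 5.58))/(-1.02*w^4 + 1.88*w^3 + 1.78*w^2 - 2.79*w + 7.44)^3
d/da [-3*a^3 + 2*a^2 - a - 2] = -9*a^2 + 4*a - 1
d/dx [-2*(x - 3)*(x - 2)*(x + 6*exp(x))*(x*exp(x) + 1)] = -2*(x - 3)*(x - 2)*(x + 1)*(x + 6*exp(x))*exp(x) - 2*(x - 3)*(x - 2)*(x*exp(x) + 1)*(6*exp(x) + 1) - 2*(x - 3)*(x + 6*exp(x))*(x*exp(x) + 1) - 2*(x - 2)*(x + 6*exp(x))*(x*exp(x) + 1)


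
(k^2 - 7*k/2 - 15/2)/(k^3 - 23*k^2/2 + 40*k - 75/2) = (2*k + 3)/(2*k^2 - 13*k + 15)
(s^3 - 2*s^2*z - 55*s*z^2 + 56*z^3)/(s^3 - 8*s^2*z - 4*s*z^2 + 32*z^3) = (-s^2 - 6*s*z + 7*z^2)/(-s^2 + 4*z^2)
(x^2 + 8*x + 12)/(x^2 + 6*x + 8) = (x + 6)/(x + 4)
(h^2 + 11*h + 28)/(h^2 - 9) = (h^2 + 11*h + 28)/(h^2 - 9)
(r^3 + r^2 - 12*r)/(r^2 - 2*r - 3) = r*(r + 4)/(r + 1)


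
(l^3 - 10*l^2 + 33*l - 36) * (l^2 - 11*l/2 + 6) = l^5 - 31*l^4/2 + 94*l^3 - 555*l^2/2 + 396*l - 216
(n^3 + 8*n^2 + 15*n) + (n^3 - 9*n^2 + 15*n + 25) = 2*n^3 - n^2 + 30*n + 25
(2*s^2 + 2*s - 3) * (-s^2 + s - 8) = -2*s^4 - 11*s^2 - 19*s + 24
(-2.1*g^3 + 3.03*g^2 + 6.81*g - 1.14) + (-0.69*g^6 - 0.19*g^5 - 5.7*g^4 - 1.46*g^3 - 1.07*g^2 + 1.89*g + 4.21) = -0.69*g^6 - 0.19*g^5 - 5.7*g^4 - 3.56*g^3 + 1.96*g^2 + 8.7*g + 3.07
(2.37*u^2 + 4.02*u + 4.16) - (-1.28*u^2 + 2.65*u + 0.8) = 3.65*u^2 + 1.37*u + 3.36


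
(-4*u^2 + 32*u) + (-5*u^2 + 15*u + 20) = -9*u^2 + 47*u + 20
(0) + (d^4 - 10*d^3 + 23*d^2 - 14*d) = d^4 - 10*d^3 + 23*d^2 - 14*d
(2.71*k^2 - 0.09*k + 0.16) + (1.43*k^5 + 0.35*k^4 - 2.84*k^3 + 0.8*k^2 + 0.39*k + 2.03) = 1.43*k^5 + 0.35*k^4 - 2.84*k^3 + 3.51*k^2 + 0.3*k + 2.19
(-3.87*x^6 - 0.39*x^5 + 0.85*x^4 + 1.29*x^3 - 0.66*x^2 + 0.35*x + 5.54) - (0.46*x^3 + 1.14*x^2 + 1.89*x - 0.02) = -3.87*x^6 - 0.39*x^5 + 0.85*x^4 + 0.83*x^3 - 1.8*x^2 - 1.54*x + 5.56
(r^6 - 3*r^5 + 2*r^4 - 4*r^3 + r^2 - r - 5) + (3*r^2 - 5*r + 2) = r^6 - 3*r^5 + 2*r^4 - 4*r^3 + 4*r^2 - 6*r - 3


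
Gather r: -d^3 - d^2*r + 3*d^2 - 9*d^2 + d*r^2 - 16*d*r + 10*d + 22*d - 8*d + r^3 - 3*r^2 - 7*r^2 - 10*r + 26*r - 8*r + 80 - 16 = -d^3 - 6*d^2 + 24*d + r^3 + r^2*(d - 10) + r*(-d^2 - 16*d + 8) + 64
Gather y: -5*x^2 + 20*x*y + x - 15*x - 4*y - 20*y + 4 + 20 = -5*x^2 - 14*x + y*(20*x - 24) + 24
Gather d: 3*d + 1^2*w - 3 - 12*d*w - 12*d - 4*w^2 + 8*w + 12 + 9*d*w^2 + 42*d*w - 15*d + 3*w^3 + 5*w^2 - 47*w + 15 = d*(9*w^2 + 30*w - 24) + 3*w^3 + w^2 - 38*w + 24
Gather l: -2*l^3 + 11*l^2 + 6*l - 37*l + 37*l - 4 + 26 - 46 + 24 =-2*l^3 + 11*l^2 + 6*l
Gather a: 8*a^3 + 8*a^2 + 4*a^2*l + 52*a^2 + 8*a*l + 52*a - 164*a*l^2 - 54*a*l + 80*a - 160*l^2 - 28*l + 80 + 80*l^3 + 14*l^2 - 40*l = 8*a^3 + a^2*(4*l + 60) + a*(-164*l^2 - 46*l + 132) + 80*l^3 - 146*l^2 - 68*l + 80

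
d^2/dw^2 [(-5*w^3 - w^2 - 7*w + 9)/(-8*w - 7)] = 2*(320*w^3 + 840*w^2 + 735*w - 919)/(512*w^3 + 1344*w^2 + 1176*w + 343)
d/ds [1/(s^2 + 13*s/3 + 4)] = 3*(-6*s - 13)/(3*s^2 + 13*s + 12)^2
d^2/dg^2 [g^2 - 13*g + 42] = 2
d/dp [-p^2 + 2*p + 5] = 2 - 2*p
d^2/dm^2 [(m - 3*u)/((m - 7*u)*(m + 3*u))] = 2*(-m^3 + 9*m^2*u - 99*m*u^2 + 195*u^3)/(-m^6 + 12*m^5*u + 15*m^4*u^2 - 440*m^3*u^3 - 315*m^2*u^4 + 5292*m*u^5 + 9261*u^6)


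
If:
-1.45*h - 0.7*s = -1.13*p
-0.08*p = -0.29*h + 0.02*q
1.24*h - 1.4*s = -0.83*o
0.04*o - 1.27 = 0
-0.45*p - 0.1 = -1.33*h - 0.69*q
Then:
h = 6.88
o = 31.75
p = 24.26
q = 2.71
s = 24.92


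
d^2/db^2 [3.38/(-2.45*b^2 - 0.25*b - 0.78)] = (40.5769*b^2 + 4.1405*b - 3.38*(4.9*b + 0.25)*(9.8*b + 0.5) + 12.91836)/(2.45*b^2 + 0.25*b + 0.78)^3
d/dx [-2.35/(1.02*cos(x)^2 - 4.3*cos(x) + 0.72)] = (10.105 - 4.794*cos(x))*sin(x)/(1.02*cos(x)^2 - 4.3*cos(x) + 0.72)^2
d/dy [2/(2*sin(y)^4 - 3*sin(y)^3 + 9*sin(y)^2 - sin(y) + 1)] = 2*(-8*sin(y)^3 + 9*sin(y)^2 - 18*sin(y) + 1)*cos(y)/(2*sin(y)^4 - 3*sin(y)^3 + 9*sin(y)^2 - sin(y) + 1)^2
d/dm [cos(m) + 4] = -sin(m)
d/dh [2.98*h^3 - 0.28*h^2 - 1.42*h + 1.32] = 8.94*h^2 - 0.56*h - 1.42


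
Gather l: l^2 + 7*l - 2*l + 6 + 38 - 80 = l^2 + 5*l - 36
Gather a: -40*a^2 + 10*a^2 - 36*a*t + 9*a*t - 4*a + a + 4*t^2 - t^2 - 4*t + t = -30*a^2 + a*(-27*t - 3) + 3*t^2 - 3*t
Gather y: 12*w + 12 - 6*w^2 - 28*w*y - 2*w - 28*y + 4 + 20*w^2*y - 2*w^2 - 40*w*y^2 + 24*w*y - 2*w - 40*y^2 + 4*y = -8*w^2 + 8*w + y^2*(-40*w - 40) + y*(20*w^2 - 4*w - 24) + 16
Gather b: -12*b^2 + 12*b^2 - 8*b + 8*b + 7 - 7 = 0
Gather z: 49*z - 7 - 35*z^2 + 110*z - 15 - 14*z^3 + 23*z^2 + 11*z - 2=-14*z^3 - 12*z^2 + 170*z - 24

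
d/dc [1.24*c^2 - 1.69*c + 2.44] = 2.48*c - 1.69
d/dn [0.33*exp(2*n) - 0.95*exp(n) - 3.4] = (0.66*exp(n) - 0.95)*exp(n)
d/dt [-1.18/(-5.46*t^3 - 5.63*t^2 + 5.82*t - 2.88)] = (-19.3284*t^2 - 13.2868*t + 6.8676)/(5.46*t^3 + 5.63*t^2 - 5.82*t + 2.88)^2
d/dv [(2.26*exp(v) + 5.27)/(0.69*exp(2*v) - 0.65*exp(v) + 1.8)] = (-1.5594*exp(2*v) - 7.2726*exp(v) + 7.4935)*exp(v)/(0.4761*exp(4*v) - 0.897*exp(3*v) + 2.9065*exp(2*v) - 2.34*exp(v) + 3.24)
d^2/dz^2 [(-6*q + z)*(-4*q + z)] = 2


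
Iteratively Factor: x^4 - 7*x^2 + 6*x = (x)*(x^3 - 7*x + 6) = x*(x - 1)*(x^2 + x - 6) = x*(x - 2)*(x - 1)*(x + 3)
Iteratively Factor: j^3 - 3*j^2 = (j - 3)*(j^2) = j*(j - 3)*(j)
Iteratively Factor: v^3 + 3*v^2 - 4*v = (v)*(v^2 + 3*v - 4) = v*(v - 1)*(v + 4)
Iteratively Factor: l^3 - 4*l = (l + 2)*(l^2 - 2*l) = l*(l + 2)*(l - 2)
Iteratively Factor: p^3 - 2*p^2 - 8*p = (p)*(p^2 - 2*p - 8) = p*(p - 4)*(p + 2)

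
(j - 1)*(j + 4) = j^2 + 3*j - 4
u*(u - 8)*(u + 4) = u^3 - 4*u^2 - 32*u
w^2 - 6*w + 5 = (w - 5)*(w - 1)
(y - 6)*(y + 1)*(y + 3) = y^3 - 2*y^2 - 21*y - 18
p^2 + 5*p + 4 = (p + 1)*(p + 4)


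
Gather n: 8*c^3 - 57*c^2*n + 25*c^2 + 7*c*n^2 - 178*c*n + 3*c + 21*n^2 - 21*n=8*c^3 + 25*c^2 + 3*c + n^2*(7*c + 21) + n*(-57*c^2 - 178*c - 21)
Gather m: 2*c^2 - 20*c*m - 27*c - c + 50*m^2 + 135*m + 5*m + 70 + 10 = 2*c^2 - 28*c + 50*m^2 + m*(140 - 20*c) + 80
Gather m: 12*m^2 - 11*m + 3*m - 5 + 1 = 12*m^2 - 8*m - 4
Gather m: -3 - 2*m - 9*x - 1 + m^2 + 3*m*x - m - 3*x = m^2 + m*(3*x - 3) - 12*x - 4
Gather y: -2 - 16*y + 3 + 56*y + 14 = 40*y + 15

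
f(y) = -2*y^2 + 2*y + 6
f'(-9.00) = 38.00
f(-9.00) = -174.00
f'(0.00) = 2.00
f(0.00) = 6.00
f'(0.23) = 1.08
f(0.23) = 6.35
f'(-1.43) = 7.72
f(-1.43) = -0.95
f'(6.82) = -25.28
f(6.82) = -73.38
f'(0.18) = 1.28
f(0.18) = 6.30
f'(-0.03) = 2.12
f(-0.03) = 5.94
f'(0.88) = -1.52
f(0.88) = 6.21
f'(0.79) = -1.16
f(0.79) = 6.33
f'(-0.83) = 5.32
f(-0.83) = 2.96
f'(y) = 2 - 4*y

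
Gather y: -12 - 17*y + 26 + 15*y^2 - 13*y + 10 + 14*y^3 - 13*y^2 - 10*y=14*y^3 + 2*y^2 - 40*y + 24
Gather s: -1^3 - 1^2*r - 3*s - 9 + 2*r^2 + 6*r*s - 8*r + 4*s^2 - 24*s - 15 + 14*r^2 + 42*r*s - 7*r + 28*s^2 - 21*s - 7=16*r^2 - 16*r + 32*s^2 + s*(48*r - 48) - 32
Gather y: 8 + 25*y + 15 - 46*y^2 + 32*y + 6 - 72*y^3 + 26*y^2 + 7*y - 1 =-72*y^3 - 20*y^2 + 64*y + 28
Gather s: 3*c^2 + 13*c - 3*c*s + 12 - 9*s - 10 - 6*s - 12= 3*c^2 + 13*c + s*(-3*c - 15) - 10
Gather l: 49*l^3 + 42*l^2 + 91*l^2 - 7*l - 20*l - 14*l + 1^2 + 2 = 49*l^3 + 133*l^2 - 41*l + 3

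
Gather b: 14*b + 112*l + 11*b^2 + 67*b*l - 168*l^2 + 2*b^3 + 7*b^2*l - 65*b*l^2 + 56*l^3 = 2*b^3 + b^2*(7*l + 11) + b*(-65*l^2 + 67*l + 14) + 56*l^3 - 168*l^2 + 112*l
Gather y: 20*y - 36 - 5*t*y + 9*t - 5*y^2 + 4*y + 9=9*t - 5*y^2 + y*(24 - 5*t) - 27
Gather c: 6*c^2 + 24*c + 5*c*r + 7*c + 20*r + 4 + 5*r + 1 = 6*c^2 + c*(5*r + 31) + 25*r + 5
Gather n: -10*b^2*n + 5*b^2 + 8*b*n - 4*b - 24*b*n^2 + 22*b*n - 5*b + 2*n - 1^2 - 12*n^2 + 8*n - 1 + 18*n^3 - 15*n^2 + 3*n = 5*b^2 - 9*b + 18*n^3 + n^2*(-24*b - 27) + n*(-10*b^2 + 30*b + 13) - 2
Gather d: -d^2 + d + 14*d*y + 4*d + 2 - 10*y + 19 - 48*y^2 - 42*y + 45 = -d^2 + d*(14*y + 5) - 48*y^2 - 52*y + 66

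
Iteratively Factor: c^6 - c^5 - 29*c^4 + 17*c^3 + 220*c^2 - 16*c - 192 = (c - 1)*(c^5 - 29*c^3 - 12*c^2 + 208*c + 192) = (c - 1)*(c + 1)*(c^4 - c^3 - 28*c^2 + 16*c + 192) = (c - 1)*(c + 1)*(c + 4)*(c^3 - 5*c^2 - 8*c + 48) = (c - 1)*(c + 1)*(c + 3)*(c + 4)*(c^2 - 8*c + 16) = (c - 4)*(c - 1)*(c + 1)*(c + 3)*(c + 4)*(c - 4)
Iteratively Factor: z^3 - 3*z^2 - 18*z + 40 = (z - 2)*(z^2 - z - 20) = (z - 2)*(z + 4)*(z - 5)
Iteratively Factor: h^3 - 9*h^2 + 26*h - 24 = (h - 2)*(h^2 - 7*h + 12) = (h - 4)*(h - 2)*(h - 3)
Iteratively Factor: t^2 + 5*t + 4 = (t + 1)*(t + 4)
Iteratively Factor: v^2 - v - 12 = (v + 3)*(v - 4)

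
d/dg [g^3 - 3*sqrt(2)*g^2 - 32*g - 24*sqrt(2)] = 3*g^2 - 6*sqrt(2)*g - 32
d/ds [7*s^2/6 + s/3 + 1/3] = 7*s/3 + 1/3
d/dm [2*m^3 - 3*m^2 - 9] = 6*m*(m - 1)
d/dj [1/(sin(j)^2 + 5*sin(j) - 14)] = -(2*sin(j) + 5)*cos(j)/(sin(j)^2 + 5*sin(j) - 14)^2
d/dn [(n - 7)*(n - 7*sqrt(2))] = 2*n - 7*sqrt(2) - 7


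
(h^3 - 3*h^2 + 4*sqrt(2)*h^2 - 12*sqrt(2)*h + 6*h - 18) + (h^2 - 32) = h^3 - 2*h^2 + 4*sqrt(2)*h^2 - 12*sqrt(2)*h + 6*h - 50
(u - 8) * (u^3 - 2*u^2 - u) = u^4 - 10*u^3 + 15*u^2 + 8*u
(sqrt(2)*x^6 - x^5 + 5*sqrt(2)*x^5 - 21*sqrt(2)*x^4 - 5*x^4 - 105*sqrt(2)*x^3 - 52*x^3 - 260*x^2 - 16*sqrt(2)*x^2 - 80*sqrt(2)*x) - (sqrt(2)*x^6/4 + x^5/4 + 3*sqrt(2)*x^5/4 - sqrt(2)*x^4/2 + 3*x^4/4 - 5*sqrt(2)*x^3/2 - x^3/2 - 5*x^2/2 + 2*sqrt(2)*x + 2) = 3*sqrt(2)*x^6/4 - 5*x^5/4 + 17*sqrt(2)*x^5/4 - 41*sqrt(2)*x^4/2 - 23*x^4/4 - 205*sqrt(2)*x^3/2 - 103*x^3/2 - 515*x^2/2 - 16*sqrt(2)*x^2 - 82*sqrt(2)*x - 2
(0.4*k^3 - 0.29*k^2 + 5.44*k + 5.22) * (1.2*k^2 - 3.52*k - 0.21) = 0.48*k^5 - 1.756*k^4 + 7.4648*k^3 - 12.8239*k^2 - 19.5168*k - 1.0962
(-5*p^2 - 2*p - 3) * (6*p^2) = -30*p^4 - 12*p^3 - 18*p^2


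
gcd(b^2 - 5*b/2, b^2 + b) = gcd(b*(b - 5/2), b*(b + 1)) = b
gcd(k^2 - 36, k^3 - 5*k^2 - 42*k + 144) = k + 6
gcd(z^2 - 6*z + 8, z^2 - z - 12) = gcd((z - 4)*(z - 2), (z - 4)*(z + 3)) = z - 4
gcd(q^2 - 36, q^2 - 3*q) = 1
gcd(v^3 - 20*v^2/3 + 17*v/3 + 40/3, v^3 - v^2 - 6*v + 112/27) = v - 8/3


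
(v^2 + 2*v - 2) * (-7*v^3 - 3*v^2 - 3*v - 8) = -7*v^5 - 17*v^4 + 5*v^3 - 8*v^2 - 10*v + 16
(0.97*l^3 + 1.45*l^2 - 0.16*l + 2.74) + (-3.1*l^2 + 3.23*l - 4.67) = 0.97*l^3 - 1.65*l^2 + 3.07*l - 1.93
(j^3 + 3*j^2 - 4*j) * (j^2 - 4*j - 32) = j^5 - j^4 - 48*j^3 - 80*j^2 + 128*j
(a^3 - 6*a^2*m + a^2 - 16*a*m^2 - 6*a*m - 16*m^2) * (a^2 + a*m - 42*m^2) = a^5 - 5*a^4*m + a^4 - 64*a^3*m^2 - 5*a^3*m + 236*a^2*m^3 - 64*a^2*m^2 + 672*a*m^4 + 236*a*m^3 + 672*m^4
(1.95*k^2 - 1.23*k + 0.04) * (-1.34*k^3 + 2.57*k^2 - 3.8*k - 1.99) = -2.613*k^5 + 6.6597*k^4 - 10.6247*k^3 + 0.896299999999999*k^2 + 2.2957*k - 0.0796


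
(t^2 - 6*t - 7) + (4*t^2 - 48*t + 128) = 5*t^2 - 54*t + 121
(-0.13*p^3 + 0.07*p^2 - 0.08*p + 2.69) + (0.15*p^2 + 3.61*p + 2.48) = -0.13*p^3 + 0.22*p^2 + 3.53*p + 5.17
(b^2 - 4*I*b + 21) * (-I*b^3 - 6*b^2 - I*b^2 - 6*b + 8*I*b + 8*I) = -I*b^5 - 10*b^4 - I*b^4 - 10*b^3 + 11*I*b^3 - 94*b^2 + 11*I*b^2 - 94*b + 168*I*b + 168*I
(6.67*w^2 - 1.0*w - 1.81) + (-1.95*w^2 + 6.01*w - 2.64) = 4.72*w^2 + 5.01*w - 4.45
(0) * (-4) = 0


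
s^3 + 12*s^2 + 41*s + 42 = (s + 2)*(s + 3)*(s + 7)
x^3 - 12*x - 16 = (x - 4)*(x + 2)^2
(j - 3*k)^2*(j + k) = j^3 - 5*j^2*k + 3*j*k^2 + 9*k^3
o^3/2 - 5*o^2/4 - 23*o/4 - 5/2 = (o/2 + 1)*(o - 5)*(o + 1/2)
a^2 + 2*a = a*(a + 2)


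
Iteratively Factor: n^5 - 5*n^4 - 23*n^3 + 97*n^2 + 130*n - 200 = (n - 1)*(n^4 - 4*n^3 - 27*n^2 + 70*n + 200) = (n - 1)*(n + 4)*(n^3 - 8*n^2 + 5*n + 50) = (n - 1)*(n + 2)*(n + 4)*(n^2 - 10*n + 25) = (n - 5)*(n - 1)*(n + 2)*(n + 4)*(n - 5)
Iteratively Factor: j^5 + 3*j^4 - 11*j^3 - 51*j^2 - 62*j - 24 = (j + 3)*(j^4 - 11*j^2 - 18*j - 8) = (j + 2)*(j + 3)*(j^3 - 2*j^2 - 7*j - 4) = (j + 1)*(j + 2)*(j + 3)*(j^2 - 3*j - 4) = (j - 4)*(j + 1)*(j + 2)*(j + 3)*(j + 1)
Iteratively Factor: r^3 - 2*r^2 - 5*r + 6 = (r + 2)*(r^2 - 4*r + 3) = (r - 1)*(r + 2)*(r - 3)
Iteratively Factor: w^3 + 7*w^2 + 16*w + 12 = (w + 2)*(w^2 + 5*w + 6) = (w + 2)*(w + 3)*(w + 2)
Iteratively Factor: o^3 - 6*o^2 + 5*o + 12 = (o - 4)*(o^2 - 2*o - 3) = (o - 4)*(o - 3)*(o + 1)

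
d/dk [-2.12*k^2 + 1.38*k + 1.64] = 1.38 - 4.24*k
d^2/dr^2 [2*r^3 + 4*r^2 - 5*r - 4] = 12*r + 8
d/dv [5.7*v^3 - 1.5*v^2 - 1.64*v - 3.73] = 17.1*v^2 - 3.0*v - 1.64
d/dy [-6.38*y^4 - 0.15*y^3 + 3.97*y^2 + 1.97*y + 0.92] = -25.52*y^3 - 0.45*y^2 + 7.94*y + 1.97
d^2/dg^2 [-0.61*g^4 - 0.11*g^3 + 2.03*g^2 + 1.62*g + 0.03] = -7.32*g^2 - 0.66*g + 4.06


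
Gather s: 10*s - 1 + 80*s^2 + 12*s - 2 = 80*s^2 + 22*s - 3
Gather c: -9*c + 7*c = -2*c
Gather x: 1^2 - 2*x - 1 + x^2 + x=x^2 - x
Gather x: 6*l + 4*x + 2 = 6*l + 4*x + 2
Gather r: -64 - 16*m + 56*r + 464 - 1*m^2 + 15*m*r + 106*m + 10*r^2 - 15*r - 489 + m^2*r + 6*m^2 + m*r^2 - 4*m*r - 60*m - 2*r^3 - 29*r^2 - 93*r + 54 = 5*m^2 + 30*m - 2*r^3 + r^2*(m - 19) + r*(m^2 + 11*m - 52) - 35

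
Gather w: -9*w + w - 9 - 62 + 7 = -8*w - 64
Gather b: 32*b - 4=32*b - 4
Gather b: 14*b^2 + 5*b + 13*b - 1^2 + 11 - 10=14*b^2 + 18*b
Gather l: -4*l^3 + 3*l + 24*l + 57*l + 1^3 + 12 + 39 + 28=-4*l^3 + 84*l + 80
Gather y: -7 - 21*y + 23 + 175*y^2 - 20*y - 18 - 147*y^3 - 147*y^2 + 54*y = -147*y^3 + 28*y^2 + 13*y - 2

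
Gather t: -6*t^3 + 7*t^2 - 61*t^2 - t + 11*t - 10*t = -6*t^3 - 54*t^2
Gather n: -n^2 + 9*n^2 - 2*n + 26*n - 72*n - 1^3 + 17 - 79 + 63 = 8*n^2 - 48*n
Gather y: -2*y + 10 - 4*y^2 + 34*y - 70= -4*y^2 + 32*y - 60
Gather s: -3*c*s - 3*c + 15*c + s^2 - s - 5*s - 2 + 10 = 12*c + s^2 + s*(-3*c - 6) + 8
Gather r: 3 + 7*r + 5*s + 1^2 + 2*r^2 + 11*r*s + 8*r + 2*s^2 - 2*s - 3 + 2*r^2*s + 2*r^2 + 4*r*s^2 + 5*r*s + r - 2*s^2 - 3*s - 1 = r^2*(2*s + 4) + r*(4*s^2 + 16*s + 16)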